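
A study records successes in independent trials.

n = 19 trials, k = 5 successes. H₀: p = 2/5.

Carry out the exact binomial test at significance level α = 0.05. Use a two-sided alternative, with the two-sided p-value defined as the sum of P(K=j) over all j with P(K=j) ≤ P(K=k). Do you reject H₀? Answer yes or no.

Exact binomial: n=19, k=5, p₀=2/5=0.4000
P(X=j) = C(n,j)·p₀^j·(1−p₀)^(n−j); p = Σ P(X=j) over j with P(X=j) ≤ P(X=5)
p-value (two-sided) = 0.25140
At α=0.05: p ≥ α → fail to reject H₀

reject H₀: no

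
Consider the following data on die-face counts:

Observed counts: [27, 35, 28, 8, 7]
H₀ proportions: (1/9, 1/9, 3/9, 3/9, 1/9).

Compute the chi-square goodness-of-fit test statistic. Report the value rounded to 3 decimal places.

test statistic = 90.914

n = 105; E_i = n·p_i = [11.67, 11.67, 35.00, 35.00, 11.67]
χ² = (27−11.67)²/11.67 + (35−11.67)²/11.67 + (28−35.00)²/35.00 + (8−35.00)²/35.00 + (7−11.67)²/11.67 = 90.9143
df = 4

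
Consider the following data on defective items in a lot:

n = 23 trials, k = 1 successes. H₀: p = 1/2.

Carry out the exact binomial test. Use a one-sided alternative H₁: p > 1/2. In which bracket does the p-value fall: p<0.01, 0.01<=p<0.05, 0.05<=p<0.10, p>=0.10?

p-value bracket: p>=0.10

Exact binomial: n=23, k=1, p₀=1/2=0.5000
P(X≥1) from Σ C(n,i)·p₀^i·(1−p₀)^(n−i)
p-value (one-sided, H₁ greater) = 1.00000
→ bracket: p>=0.10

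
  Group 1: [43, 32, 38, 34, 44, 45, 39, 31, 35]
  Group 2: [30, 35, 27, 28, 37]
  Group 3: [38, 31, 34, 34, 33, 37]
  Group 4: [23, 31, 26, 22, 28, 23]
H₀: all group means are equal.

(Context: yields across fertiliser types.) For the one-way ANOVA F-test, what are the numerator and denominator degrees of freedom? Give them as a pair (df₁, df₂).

k = 4 groups, N = 26 total
df = (k−1, N−k) = (4−1, 26−4) = (3, 22)

degrees of freedom = [3, 22]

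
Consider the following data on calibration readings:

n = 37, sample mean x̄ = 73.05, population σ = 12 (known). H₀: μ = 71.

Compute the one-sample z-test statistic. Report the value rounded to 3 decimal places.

test statistic = 1.039

SE = σ/√n = 12/√37 = 1.9728
z = (x̄−μ₀)/SE = (73.05−71)/1.9728 = 1.0391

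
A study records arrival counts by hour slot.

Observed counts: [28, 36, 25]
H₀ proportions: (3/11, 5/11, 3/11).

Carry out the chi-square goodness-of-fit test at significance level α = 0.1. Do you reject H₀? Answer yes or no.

n = 89; E_i = n·p_i = [24.27, 40.45, 24.27]
χ² = (28−24.27)²/24.27 + (36−40.45)²/40.45 + (25−24.27)²/24.27 = 1.0846
df = 2
p-value (upper-tail) = 0.58140
At α=0.1: p ≥ α → fail to reject H₀

reject H₀: no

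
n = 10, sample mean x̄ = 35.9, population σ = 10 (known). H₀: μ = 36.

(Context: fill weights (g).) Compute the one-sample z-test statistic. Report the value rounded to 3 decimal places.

test statistic = -0.032

SE = σ/√n = 10/√10 = 3.1623
z = (x̄−μ₀)/SE = (35.9−36)/3.1623 = -0.0316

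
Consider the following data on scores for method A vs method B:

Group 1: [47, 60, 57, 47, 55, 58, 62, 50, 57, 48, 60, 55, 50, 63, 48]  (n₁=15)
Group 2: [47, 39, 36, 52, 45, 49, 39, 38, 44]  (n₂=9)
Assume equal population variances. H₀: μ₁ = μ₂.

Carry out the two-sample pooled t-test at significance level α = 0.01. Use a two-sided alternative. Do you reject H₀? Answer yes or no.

x̄₁=54.467, s₁=5.680, n₁=15
x̄₂=43.222, s₂=5.518, n₂=9
s_p² = [14·5.680² + 8·5.518²]/22 = 31.6040
SE = √(s_p²·(1/15+1/9)) = 2.3703
t = (54.467−43.222)/2.3703 = 4.7438
df = 22
p-value (two-sided) = 0.00010
At α=0.01: p < α → reject H₀

reject H₀: yes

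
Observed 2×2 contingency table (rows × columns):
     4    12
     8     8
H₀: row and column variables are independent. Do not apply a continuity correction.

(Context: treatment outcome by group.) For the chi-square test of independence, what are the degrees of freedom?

degrees of freedom = 1

df = (r−1)(c−1) = (2−1)·(2−1) = 1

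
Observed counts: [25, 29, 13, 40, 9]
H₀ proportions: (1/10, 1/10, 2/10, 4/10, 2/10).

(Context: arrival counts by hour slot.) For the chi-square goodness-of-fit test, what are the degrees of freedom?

df = k − 1 = 5 − 1 = 4

degrees of freedom = 4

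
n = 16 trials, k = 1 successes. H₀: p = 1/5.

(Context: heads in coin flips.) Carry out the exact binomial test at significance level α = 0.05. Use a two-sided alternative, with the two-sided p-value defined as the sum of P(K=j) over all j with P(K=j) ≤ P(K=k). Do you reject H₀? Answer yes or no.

reject H₀: no

Exact binomial: n=16, k=1, p₀=1/5=0.2000
P(X=j) = C(n,j)·p₀^j·(1−p₀)^(n−j); p = Σ P(X=j) over j with P(X=j) ≤ P(X=1)
p-value (two-sided) = 0.22243
At α=0.05: p ≥ α → fail to reject H₀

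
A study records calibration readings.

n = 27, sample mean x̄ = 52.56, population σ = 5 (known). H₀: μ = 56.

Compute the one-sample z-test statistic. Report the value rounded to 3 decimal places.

test statistic = -3.575

SE = σ/√n = 5/√27 = 0.9623
z = (x̄−μ₀)/SE = (52.56−56)/0.9623 = -3.5750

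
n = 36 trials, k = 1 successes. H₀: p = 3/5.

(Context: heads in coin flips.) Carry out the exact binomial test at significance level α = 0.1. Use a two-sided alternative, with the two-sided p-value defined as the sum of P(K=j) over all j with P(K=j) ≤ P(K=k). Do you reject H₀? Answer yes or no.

Exact binomial: n=36, k=1, p₀=3/5=0.6000
P(X=j) = C(n,j)·p₀^j·(1−p₀)^(n−j); p = Σ P(X=j) over j with P(X=j) ≤ P(X=1)
p-value (two-sided) = 0.00000
At α=0.1: p < α → reject H₀

reject H₀: yes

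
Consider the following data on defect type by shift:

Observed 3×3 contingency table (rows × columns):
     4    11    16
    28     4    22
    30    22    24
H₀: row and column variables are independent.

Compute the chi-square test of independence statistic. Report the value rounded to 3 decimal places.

test statistic = 19.178

Row totals [31, 54, 76], col totals [62, 37, 62], n=161
χ² = (4−11.94)²/11.94 + (11−7.12)²/7.12 + (16−11.94)²/11.94 + (28−20.80)²/20.80 + (4−12.41)²/12.41 + (22−20.80)²/20.80 + (30−29.27)²/29.27 + (22−17.47)²/17.47 + (24−29.27)²/29.27 = 19.1776
df = 4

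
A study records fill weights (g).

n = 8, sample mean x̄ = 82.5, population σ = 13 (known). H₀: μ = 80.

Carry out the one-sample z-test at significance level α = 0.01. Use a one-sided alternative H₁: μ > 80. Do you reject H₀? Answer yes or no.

reject H₀: no

SE = σ/√n = 13/√8 = 4.5962
z = (x̄−μ₀)/SE = (82.5−80)/4.5962 = 0.5439
p-value (one-sided, H₁ greater) = 0.29325
At α=0.01: p ≥ α → fail to reject H₀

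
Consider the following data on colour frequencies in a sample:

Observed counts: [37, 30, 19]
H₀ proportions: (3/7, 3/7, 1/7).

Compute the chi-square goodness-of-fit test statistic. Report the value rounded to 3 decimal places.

test statistic = 4.946

n = 86; E_i = n·p_i = [36.86, 36.86, 12.29]
χ² = (37−36.86)²/36.86 + (30−36.86)²/36.86 + (19−12.29)²/12.29 = 4.9457
df = 2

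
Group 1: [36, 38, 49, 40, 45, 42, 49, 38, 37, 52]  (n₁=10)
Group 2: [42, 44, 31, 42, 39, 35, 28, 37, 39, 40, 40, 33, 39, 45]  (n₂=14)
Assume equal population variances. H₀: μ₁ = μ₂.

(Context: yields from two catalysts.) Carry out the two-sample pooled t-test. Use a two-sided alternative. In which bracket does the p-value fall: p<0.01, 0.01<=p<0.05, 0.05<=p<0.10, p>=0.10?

x̄₁=42.600, s₁=5.777, n₁=10
x̄₂=38.143, s₂=4.897, n₂=14
s_p² = [9·5.777² + 13·4.897²]/22 = 27.8234
SE = √(s_p²·(1/10+1/14)) = 2.1840
t = (42.600−38.143)/2.1840 = 2.0408
df = 22
p-value (two-sided) = 0.05344
→ bracket: 0.05<=p<0.10

p-value bracket: 0.05<=p<0.10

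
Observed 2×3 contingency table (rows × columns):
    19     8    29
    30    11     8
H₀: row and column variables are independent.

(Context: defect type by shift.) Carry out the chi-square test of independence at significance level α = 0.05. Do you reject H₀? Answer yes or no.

Row totals [56, 49], col totals [49, 19, 37], n=105
χ² = (19−26.13)²/26.13 + (8−10.13)²/10.13 + (29−19.73)²/19.73 + (30−22.87)²/22.87 + (11−8.87)²/8.87 + (8−17.27)²/17.27 = 14.4596
df = 2
p-value (upper-tail) = 0.00072
At α=0.05: p < α → reject H₀

reject H₀: yes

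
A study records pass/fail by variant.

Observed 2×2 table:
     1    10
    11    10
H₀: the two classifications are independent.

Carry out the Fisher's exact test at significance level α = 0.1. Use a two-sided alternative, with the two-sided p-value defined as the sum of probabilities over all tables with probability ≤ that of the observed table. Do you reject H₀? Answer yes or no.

reject H₀: yes

Margins: r₁=11, r₂=21, c₁=12, c₂=20, n=32
p_obs = C(11,1)·C(21,11)/C(32,12); sum pmf over tables with pmf ≤ p_obs
p-value (two-sided) = 0.02319
At α=0.1: p < α → reject H₀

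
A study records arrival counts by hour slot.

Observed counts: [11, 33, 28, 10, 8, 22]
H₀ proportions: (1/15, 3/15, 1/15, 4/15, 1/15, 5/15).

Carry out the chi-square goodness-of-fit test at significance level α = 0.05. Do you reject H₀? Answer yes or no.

reject H₀: yes

n = 112; E_i = n·p_i = [7.47, 22.40, 7.47, 29.87, 7.47, 37.33]
χ² = (11−7.47)²/7.47 + (33−22.40)²/22.40 + (28−7.47)²/7.47 + (10−29.87)²/29.87 + (8−7.47)²/7.47 + (22−37.33)²/37.33 = 82.7054
df = 5
p-value (upper-tail) = 0.00000
At α=0.05: p < α → reject H₀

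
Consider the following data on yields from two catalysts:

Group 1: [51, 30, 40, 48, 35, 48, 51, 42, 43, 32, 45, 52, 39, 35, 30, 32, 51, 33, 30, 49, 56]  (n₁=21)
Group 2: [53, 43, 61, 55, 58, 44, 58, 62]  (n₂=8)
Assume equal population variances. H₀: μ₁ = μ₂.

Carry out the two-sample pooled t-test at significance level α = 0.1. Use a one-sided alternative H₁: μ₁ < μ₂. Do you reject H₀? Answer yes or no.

x̄₁=41.524, s₁=8.629, n₁=21
x̄₂=54.250, s₂=7.246, n₂=8
s_p² = [20·8.629² + 7·7.246²]/27 = 68.7681
SE = √(s_p²·(1/21+1/8)) = 3.4454
t = (41.524−54.250)/3.4454 = -3.6937
df = 27
p-value (one-sided, H₁ less) = 0.00049
At α=0.1: p < α → reject H₀

reject H₀: yes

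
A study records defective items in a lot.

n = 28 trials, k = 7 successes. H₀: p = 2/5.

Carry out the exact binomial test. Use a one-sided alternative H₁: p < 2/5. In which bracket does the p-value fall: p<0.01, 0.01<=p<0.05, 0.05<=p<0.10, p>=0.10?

p-value bracket: 0.05<=p<0.10

Exact binomial: n=28, k=7, p₀=2/5=0.4000
P(X≤7) from Σ C(n,i)·p₀^i·(1−p₀)^(n−i)
p-value (one-sided, H₁ less) = 0.07401
→ bracket: 0.05<=p<0.10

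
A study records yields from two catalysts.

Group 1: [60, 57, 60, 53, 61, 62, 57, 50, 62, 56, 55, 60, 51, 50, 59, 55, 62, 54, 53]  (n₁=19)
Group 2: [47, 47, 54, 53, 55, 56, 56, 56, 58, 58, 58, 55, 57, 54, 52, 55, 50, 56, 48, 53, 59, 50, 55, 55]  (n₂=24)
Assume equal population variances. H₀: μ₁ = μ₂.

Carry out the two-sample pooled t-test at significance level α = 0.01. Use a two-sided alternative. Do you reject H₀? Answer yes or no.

reject H₀: no

x̄₁=56.684, s₁=4.110, n₁=19
x̄₂=54.042, s₂=3.458, n₂=24
s_p² = [18·4.110² + 23·3.458²]/41 = 14.1235
SE = √(s_p²·(1/19+1/24)) = 1.1540
t = (56.684−54.042)/1.1540 = 2.2898
df = 41
p-value (two-sided) = 0.02725
At α=0.01: p ≥ α → fail to reject H₀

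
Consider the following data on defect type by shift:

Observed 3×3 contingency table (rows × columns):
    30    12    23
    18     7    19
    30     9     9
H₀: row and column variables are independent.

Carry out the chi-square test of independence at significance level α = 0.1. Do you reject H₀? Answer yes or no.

reject H₀: no

Row totals [65, 44, 48], col totals [78, 28, 51], n=157
χ² = (30−32.29)²/32.29 + (12−11.59)²/11.59 + (23−21.11)²/21.11 + (18−21.86)²/21.86 + (7−7.85)²/7.85 + (19−14.29)²/14.29 + (30−23.85)²/23.85 + (9−8.56)²/8.56 + (9−15.59)²/15.59 = 7.0659
df = 4
p-value (upper-tail) = 0.13245
At α=0.1: p ≥ α → fail to reject H₀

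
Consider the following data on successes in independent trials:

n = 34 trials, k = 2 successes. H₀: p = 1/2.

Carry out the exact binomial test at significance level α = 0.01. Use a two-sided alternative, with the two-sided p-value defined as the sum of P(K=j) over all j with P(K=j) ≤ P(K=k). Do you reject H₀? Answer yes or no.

reject H₀: yes

Exact binomial: n=34, k=2, p₀=1/2=0.5000
P(X=j) = C(n,j)·p₀^j·(1−p₀)^(n−j); p = Σ P(X=j) over j with P(X=j) ≤ P(X=2)
p-value (two-sided) = 0.00000
At α=0.01: p < α → reject H₀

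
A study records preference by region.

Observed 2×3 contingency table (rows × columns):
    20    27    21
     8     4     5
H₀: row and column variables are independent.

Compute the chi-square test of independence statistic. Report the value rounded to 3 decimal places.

test statistic = 2.271

Row totals [68, 17], col totals [28, 31, 26], n=85
χ² = (20−22.40)²/22.40 + (27−24.80)²/24.80 + (21−20.80)²/20.80 + (8−5.60)²/5.60 + (4−6.20)²/6.20 + (5−5.20)²/5.20 = 2.2711
df = 2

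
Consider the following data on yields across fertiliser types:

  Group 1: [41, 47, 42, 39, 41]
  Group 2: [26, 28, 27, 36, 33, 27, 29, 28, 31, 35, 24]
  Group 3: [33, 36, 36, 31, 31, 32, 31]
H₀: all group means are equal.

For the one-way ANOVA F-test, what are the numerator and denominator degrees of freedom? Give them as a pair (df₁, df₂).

k = 3 groups, N = 23 total
df = (k−1, N−k) = (3−1, 23−3) = (2, 20)

degrees of freedom = [2, 20]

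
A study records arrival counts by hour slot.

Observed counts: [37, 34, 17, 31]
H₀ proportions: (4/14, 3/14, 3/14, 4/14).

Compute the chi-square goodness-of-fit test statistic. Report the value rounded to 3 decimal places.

n = 119; E_i = n·p_i = [34.00, 25.50, 25.50, 34.00]
χ² = (37−34.00)²/34.00 + (34−25.50)²/25.50 + (17−25.50)²/25.50 + (31−34.00)²/34.00 = 6.1961
df = 3

test statistic = 6.196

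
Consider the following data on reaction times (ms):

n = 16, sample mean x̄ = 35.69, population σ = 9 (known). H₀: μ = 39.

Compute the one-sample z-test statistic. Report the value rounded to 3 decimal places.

test statistic = -1.471

SE = σ/√n = 9/√16 = 2.2500
z = (x̄−μ₀)/SE = (35.69−39)/2.2500 = -1.4711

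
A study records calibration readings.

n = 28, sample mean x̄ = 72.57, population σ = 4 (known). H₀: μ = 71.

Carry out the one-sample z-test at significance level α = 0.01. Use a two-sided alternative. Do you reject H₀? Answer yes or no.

SE = σ/√n = 4/√28 = 0.7559
z = (x̄−μ₀)/SE = (72.57−71)/0.7559 = 2.0769
p-value (two-sided) = 0.03781
At α=0.01: p ≥ α → fail to reject H₀

reject H₀: no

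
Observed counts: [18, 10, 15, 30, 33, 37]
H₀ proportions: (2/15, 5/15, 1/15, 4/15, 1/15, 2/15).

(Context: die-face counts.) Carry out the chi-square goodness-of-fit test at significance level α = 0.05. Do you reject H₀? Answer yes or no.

n = 143; E_i = n·p_i = [19.07, 47.67, 9.53, 38.13, 9.53, 19.07]
χ² = (18−19.07)²/19.07 + (10−47.67)²/47.67 + (15−9.53)²/9.53 + (30−38.13)²/38.13 + (33−9.53)²/9.53 + (37−19.07)²/19.07 = 109.3252
df = 5
p-value (upper-tail) = 0.00000
At α=0.05: p < α → reject H₀

reject H₀: yes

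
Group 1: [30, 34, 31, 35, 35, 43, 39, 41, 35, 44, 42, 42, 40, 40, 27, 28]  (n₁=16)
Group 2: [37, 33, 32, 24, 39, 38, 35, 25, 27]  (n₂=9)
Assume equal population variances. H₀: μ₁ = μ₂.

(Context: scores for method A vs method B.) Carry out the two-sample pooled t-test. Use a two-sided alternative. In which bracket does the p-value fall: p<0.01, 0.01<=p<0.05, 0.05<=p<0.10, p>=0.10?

x̄₁=36.625, s₁=5.524, n₁=16
x̄₂=32.222, s₂=5.674, n₂=9
s_p² = [15·5.524² + 8·5.674²]/23 = 31.1002
SE = √(s_p²·(1/16+1/9)) = 2.3236
t = (36.625−32.222)/2.3236 = 1.8948
df = 23
p-value (two-sided) = 0.07076
→ bracket: 0.05<=p<0.10

p-value bracket: 0.05<=p<0.10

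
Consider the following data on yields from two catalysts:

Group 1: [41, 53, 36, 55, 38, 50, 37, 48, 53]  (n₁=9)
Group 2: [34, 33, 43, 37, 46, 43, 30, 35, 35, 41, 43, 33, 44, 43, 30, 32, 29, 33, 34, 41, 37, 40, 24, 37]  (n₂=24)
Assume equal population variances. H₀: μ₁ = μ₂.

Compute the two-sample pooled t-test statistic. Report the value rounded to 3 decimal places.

test statistic = 3.740

x̄₁=45.667, s₁=7.649, n₁=9
x̄₂=36.542, s₂=5.672, n₂=24
s_p² = [8·7.649² + 23·5.672²]/31 = 38.9664
SE = √(s_p²·(1/9+1/24)) = 2.4399
t = (45.667−36.542)/2.4399 = 3.7399
df = 31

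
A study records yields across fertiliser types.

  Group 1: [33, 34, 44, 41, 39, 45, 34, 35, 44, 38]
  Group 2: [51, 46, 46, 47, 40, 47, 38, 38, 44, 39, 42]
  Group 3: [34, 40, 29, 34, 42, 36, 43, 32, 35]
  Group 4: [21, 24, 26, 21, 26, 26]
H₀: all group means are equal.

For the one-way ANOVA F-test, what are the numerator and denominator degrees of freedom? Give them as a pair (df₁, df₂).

k = 4 groups, N = 36 total
df = (k−1, N−k) = (4−1, 36−4) = (3, 32)

degrees of freedom = [3, 32]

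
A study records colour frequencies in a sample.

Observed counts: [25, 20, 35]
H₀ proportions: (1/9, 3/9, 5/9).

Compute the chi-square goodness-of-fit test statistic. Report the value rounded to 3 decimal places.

test statistic = 32.875

n = 80; E_i = n·p_i = [8.89, 26.67, 44.44]
χ² = (25−8.89)²/8.89 + (20−26.67)²/26.67 + (35−44.44)²/44.44 = 32.8750
df = 2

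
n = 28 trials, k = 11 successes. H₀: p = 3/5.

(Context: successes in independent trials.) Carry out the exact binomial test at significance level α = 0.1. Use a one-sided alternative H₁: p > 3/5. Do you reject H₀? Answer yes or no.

Exact binomial: n=28, k=11, p₀=3/5=0.6000
P(X≥11) from Σ C(n,i)·p₀^i·(1−p₀)^(n−i)
p-value (one-sided, H₁ greater) = 0.99188
At α=0.1: p ≥ α → fail to reject H₀

reject H₀: no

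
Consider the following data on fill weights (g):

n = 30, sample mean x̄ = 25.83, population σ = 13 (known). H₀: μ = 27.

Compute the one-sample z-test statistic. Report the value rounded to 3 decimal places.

SE = σ/√n = 13/√30 = 2.3735
z = (x̄−μ₀)/SE = (25.83−27)/2.3735 = -0.4930

test statistic = -0.493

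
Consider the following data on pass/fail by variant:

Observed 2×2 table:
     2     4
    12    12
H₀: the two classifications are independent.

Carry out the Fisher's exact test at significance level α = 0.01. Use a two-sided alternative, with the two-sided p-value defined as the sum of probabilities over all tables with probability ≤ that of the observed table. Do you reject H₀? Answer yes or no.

reject H₀: no

Margins: r₁=6, r₂=24, c₁=14, c₂=16, n=30
p_obs = C(6,2)·C(24,12)/C(30,14); sum pmf over tables with pmf ≤ p_obs
p-value (two-sided) = 0.65670
At α=0.01: p ≥ α → fail to reject H₀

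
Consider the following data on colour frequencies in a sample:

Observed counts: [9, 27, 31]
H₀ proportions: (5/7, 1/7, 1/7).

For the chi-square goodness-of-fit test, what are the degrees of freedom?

df = k − 1 = 3 − 1 = 2

degrees of freedom = 2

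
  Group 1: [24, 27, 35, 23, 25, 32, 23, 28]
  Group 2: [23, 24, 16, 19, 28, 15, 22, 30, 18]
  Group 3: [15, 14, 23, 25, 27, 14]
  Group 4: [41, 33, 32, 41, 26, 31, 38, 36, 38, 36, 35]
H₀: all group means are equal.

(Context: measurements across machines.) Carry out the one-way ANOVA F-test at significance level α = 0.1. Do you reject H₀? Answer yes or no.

Group means [27.12, 21.67, 19.67, 35.18], grand mean 26.971
SSB = Σnᵢ(x̄ᵢ−x̄)² = 1315.126; SSW = ΣΣ(x−x̄ᵢ)² = 729.845
MSB = 1315.126/3 = 438.3753; MSW = 729.845/30 = 24.3282
F = MSB/MSW = 18.0193
df = (3, 30)
p-value (upper-tail) = 0.00000
At α=0.1: p < α → reject H₀

reject H₀: yes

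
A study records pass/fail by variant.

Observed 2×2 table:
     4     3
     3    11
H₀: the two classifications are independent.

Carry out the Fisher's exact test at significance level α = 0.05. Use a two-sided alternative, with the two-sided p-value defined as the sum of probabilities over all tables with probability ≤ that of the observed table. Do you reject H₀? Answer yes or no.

Margins: r₁=7, r₂=14, c₁=7, c₂=14, n=21
p_obs = C(7,4)·C(14,3)/C(21,7); sum pmf over tables with pmf ≤ p_obs
p-value (two-sided) = 0.15636
At α=0.05: p ≥ α → fail to reject H₀

reject H₀: no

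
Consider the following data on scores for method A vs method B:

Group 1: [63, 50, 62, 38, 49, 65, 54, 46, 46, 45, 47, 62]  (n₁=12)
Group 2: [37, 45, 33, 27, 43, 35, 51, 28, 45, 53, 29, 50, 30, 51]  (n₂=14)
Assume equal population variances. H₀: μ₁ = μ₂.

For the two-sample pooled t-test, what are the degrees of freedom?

degrees of freedom = 24

df = n₁ + n₂ − 2 = 12 + 14 − 2 = 24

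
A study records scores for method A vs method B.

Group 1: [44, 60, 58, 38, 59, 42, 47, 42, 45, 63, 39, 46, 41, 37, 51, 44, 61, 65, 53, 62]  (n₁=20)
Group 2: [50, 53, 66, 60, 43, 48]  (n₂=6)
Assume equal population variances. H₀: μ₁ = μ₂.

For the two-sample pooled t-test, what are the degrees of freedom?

df = n₁ + n₂ − 2 = 20 + 6 − 2 = 24

degrees of freedom = 24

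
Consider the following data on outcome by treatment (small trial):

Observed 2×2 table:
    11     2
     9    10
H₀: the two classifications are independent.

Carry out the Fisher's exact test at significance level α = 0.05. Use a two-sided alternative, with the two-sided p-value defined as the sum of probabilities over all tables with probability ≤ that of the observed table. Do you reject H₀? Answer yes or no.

reject H₀: no

Margins: r₁=13, r₂=19, c₁=20, c₂=12, n=32
p_obs = C(13,11)·C(19,9)/C(32,20); sum pmf over tables with pmf ≤ p_obs
p-value (two-sided) = 0.06187
At α=0.05: p ≥ α → fail to reject H₀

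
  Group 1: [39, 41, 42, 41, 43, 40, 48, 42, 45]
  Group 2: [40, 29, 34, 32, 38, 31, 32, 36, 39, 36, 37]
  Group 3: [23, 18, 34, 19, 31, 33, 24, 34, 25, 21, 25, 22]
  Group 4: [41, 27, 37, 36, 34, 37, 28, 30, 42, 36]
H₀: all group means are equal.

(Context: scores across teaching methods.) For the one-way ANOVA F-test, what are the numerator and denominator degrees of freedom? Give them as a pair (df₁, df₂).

degrees of freedom = [3, 38]

k = 4 groups, N = 42 total
df = (k−1, N−k) = (4−1, 42−4) = (3, 38)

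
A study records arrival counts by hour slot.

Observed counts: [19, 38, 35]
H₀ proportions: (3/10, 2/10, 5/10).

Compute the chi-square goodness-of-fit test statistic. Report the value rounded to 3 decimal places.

n = 92; E_i = n·p_i = [27.60, 18.40, 46.00]
χ² = (19−27.60)²/27.60 + (38−18.40)²/18.40 + (35−46.00)²/46.00 = 26.1884
df = 2

test statistic = 26.188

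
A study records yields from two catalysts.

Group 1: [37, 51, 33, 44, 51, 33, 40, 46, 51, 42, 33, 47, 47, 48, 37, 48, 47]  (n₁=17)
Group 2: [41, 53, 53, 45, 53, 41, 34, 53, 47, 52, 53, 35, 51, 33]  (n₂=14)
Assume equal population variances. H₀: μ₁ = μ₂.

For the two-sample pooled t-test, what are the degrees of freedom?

degrees of freedom = 29

df = n₁ + n₂ − 2 = 17 + 14 − 2 = 29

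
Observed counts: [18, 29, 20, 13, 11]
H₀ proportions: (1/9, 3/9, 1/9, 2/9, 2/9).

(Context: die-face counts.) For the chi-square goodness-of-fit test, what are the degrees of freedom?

df = k − 1 = 5 − 1 = 4

degrees of freedom = 4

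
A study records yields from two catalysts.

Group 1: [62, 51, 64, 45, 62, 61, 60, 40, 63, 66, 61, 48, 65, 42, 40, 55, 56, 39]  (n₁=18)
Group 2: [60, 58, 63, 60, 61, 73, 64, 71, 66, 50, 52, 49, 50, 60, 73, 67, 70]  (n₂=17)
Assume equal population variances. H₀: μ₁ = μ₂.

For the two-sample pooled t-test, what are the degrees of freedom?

df = n₁ + n₂ − 2 = 18 + 17 − 2 = 33

degrees of freedom = 33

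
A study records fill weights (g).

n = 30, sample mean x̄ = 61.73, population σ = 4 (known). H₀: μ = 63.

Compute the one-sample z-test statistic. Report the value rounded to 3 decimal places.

test statistic = -1.739

SE = σ/√n = 4/√30 = 0.7303
z = (x̄−μ₀)/SE = (61.73−63)/0.7303 = -1.7390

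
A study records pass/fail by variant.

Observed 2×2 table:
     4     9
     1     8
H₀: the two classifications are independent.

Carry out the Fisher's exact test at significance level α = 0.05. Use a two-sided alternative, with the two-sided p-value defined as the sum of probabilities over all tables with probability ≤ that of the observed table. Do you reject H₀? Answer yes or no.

Margins: r₁=13, r₂=9, c₁=5, c₂=17, n=22
p_obs = C(13,4)·C(9,1)/C(22,5); sum pmf over tables with pmf ≤ p_obs
p-value (two-sided) = 0.36022
At α=0.05: p ≥ α → fail to reject H₀

reject H₀: no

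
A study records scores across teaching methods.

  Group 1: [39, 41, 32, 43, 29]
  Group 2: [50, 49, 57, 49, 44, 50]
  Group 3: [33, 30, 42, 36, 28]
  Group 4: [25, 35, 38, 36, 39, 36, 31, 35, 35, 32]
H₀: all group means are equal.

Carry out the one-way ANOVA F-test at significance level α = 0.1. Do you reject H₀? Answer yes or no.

reject H₀: yes

Group means [36.80, 49.83, 33.80, 34.20], grand mean 38.231
SSB = Σnᵢ(x̄ᵢ−x̄)² = 1078.582; SSW = ΣΣ(x−x̄ᵢ)² = 498.033
MSB = 1078.582/3 = 359.5274; MSW = 498.033/22 = 22.6379
F = MSB/MSW = 15.8817
df = (3, 22)
p-value (upper-tail) = 0.00001
At α=0.1: p < α → reject H₀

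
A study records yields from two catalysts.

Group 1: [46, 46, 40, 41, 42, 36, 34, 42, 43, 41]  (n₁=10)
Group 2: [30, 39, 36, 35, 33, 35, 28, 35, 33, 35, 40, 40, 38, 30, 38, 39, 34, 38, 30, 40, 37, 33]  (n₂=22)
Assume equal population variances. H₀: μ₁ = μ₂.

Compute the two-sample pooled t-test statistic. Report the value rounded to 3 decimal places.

x̄₁=41.100, s₁=3.814, n₁=10
x̄₂=35.273, s₂=3.615, n₂=22
s_p² = [9·3.814² + 21·3.615²]/30 = 13.5088
SE = √(s_p²·(1/10+1/22)) = 1.4018
t = (41.100−35.273)/1.4018 = 4.1571
df = 30

test statistic = 4.157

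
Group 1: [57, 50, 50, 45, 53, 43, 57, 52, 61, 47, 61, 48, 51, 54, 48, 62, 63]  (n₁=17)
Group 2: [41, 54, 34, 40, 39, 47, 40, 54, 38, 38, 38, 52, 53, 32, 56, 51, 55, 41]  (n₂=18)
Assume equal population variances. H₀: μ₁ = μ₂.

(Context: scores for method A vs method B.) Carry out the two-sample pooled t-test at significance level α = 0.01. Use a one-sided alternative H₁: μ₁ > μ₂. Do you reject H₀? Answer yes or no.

reject H₀: yes

x̄₁=53.059, s₁=6.200, n₁=17
x̄₂=44.611, s₂=8.001, n₂=18
s_p² = [16·6.200² + 17·8.001²]/33 = 51.6127
SE = √(s_p²·(1/17+1/18)) = 2.4297
t = (53.059−44.611)/2.4297 = 3.4769
df = 33
p-value (one-sided, H₁ greater) = 0.00072
At α=0.01: p < α → reject H₀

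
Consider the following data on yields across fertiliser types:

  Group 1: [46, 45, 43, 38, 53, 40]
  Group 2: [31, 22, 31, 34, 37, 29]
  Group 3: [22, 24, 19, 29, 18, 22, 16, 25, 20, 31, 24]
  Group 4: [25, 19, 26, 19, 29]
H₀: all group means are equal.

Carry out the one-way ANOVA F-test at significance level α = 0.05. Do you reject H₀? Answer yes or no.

Group means [44.17, 30.67, 22.73, 23.60], grand mean 29.179
SSB = Σnᵢ(x̄ᵢ−x̄)² = 1974.559; SSW = ΣΣ(x−x̄ᵢ)² = 553.548
MSB = 1974.559/3 = 658.1862; MSW = 553.548/24 = 23.0645
F = MSB/MSW = 28.5367
df = (3, 24)
p-value (upper-tail) = 0.00000
At α=0.05: p < α → reject H₀

reject H₀: yes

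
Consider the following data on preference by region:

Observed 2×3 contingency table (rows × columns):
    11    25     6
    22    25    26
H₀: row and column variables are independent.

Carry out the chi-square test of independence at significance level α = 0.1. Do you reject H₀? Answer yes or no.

Row totals [42, 73], col totals [33, 50, 32], n=115
χ² = (11−12.05)²/12.05 + (25−18.26)²/18.26 + (6−11.69)²/11.69 + (22−20.95)²/20.95 + (25−31.74)²/31.74 + (26−20.31)²/20.31 = 8.4221
df = 2
p-value (upper-tail) = 0.01483
At α=0.1: p < α → reject H₀

reject H₀: yes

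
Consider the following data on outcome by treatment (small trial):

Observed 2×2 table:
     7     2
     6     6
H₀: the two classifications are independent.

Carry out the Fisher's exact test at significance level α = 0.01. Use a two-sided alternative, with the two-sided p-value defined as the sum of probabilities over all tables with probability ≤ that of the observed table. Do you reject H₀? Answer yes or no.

reject H₀: no

Margins: r₁=9, r₂=12, c₁=13, c₂=8, n=21
p_obs = C(9,7)·C(12,6)/C(21,13); sum pmf over tables with pmf ≤ p_obs
p-value (two-sided) = 0.36656
At α=0.01: p ≥ α → fail to reject H₀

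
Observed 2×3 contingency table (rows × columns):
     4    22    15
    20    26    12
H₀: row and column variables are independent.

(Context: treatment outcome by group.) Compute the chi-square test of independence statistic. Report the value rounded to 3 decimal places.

Row totals [41, 58], col totals [24, 48, 27], n=99
χ² = (4−9.94)²/9.94 + (22−19.88)²/19.88 + (15−11.18)²/11.18 + (20−14.06)²/14.06 + (26−28.12)²/28.12 + (12−15.82)²/15.82 = 8.6698
df = 2

test statistic = 8.670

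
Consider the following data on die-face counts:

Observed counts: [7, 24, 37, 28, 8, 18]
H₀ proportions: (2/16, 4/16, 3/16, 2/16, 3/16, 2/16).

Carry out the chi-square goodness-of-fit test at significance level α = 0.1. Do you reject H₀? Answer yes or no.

n = 122; E_i = n·p_i = [15.25, 30.50, 22.88, 15.25, 22.88, 15.25]
χ² = (7−15.25)²/15.25 + (24−30.50)²/30.50 + (37−22.88)²/22.88 + (28−15.25)²/15.25 + (8−22.88)²/22.88 + (18−15.25)²/15.25 = 35.3989
df = 5
p-value (upper-tail) = 0.00000
At α=0.1: p < α → reject H₀

reject H₀: yes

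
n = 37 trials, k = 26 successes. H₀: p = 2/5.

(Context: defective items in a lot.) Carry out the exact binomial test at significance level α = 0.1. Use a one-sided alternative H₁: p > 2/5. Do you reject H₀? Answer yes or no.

reject H₀: yes

Exact binomial: n=37, k=26, p₀=2/5=0.4000
P(X≥26) from Σ C(n,i)·p₀^i·(1−p₀)^(n−i)
p-value (one-sided, H₁ greater) = 0.00019
At α=0.1: p < α → reject H₀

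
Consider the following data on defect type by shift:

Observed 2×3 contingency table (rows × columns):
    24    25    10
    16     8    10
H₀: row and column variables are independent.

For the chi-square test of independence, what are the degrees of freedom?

degrees of freedom = 2

df = (r−1)(c−1) = (2−1)·(3−1) = 2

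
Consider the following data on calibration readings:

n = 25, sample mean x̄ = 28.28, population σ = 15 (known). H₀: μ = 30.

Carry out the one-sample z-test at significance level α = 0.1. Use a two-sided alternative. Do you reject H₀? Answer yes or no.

reject H₀: no

SE = σ/√n = 15/√25 = 3.0000
z = (x̄−μ₀)/SE = (28.28−30)/3.0000 = -0.5733
p-value (two-sided) = 0.56642
At α=0.1: p ≥ α → fail to reject H₀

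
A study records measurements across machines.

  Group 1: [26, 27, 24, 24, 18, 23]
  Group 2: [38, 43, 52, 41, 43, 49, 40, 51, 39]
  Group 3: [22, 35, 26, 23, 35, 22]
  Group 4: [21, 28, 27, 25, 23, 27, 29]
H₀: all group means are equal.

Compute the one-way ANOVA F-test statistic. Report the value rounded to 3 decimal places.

test statistic = 32.662

Group means [23.67, 44.00, 27.17, 25.71], grand mean 31.464
SSB = Σnᵢ(x̄ᵢ−x̄)² = 2121.369; SSW = ΣΣ(x−x̄ᵢ)² = 519.595
MSB = 2121.369/3 = 707.1230; MSW = 519.595/24 = 21.6498
F = MSB/MSW = 32.6619
df = (3, 24)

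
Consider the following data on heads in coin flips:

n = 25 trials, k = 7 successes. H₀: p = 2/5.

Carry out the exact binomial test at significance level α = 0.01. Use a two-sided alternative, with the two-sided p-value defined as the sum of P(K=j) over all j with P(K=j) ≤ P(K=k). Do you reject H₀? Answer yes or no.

reject H₀: no

Exact binomial: n=25, k=7, p₀=2/5=0.4000
P(X=j) = C(n,j)·p₀^j·(1−p₀)^(n−j); p = Σ P(X=j) over j with P(X=j) ≤ P(X=7)
p-value (two-sided) = 0.30732
At α=0.01: p ≥ α → fail to reject H₀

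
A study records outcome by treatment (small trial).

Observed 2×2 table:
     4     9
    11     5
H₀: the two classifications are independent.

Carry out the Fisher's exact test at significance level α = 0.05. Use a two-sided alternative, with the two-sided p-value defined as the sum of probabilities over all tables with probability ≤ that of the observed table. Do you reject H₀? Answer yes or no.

Margins: r₁=13, r₂=16, c₁=15, c₂=14, n=29
p_obs = C(13,4)·C(16,11)/C(29,15); sum pmf over tables with pmf ≤ p_obs
p-value (two-sided) = 0.06560
At α=0.05: p ≥ α → fail to reject H₀

reject H₀: no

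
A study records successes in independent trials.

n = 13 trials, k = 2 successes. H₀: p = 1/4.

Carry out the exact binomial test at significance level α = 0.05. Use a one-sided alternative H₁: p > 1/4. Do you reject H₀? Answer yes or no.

Exact binomial: n=13, k=2, p₀=1/4=0.2500
P(X≥2) from Σ C(n,i)·p₀^i·(1−p₀)^(n−i)
p-value (one-sided, H₁ greater) = 0.87329
At α=0.05: p ≥ α → fail to reject H₀

reject H₀: no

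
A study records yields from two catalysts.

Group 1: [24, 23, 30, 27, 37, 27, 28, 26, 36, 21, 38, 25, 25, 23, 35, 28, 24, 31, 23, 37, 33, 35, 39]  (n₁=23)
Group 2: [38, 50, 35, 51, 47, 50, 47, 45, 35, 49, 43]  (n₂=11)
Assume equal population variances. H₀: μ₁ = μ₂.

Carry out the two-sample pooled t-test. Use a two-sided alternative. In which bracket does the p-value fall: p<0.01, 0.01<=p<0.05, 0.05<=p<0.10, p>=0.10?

x̄₁=29.348, s₁=5.726, n₁=23
x̄₂=44.545, s₂=6.006, n₂=11
s_p² = [22·5.726² + 10·6.006²]/32 = 33.8108
SE = √(s_p²·(1/23+1/11)) = 2.1316
t = (29.348−44.545)/2.1316 = -7.1297
df = 32
p-value (two-sided) = 0.00000
→ bracket: p<0.01

p-value bracket: p<0.01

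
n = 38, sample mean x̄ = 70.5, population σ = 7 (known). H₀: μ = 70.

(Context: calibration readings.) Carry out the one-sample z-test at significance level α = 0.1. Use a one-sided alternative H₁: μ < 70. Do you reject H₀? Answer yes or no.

SE = σ/√n = 7/√38 = 1.1355
z = (x̄−μ₀)/SE = (70.5−70)/1.1355 = 0.4403
p-value (one-sided, H₁ less) = 0.67015
At α=0.1: p ≥ α → fail to reject H₀

reject H₀: no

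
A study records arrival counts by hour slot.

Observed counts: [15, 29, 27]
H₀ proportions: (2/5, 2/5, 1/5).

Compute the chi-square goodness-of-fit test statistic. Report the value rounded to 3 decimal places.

test statistic = 17.873

n = 71; E_i = n·p_i = [28.40, 28.40, 14.20]
χ² = (15−28.40)²/28.40 + (29−28.40)²/28.40 + (27−14.20)²/14.20 = 17.8732
df = 2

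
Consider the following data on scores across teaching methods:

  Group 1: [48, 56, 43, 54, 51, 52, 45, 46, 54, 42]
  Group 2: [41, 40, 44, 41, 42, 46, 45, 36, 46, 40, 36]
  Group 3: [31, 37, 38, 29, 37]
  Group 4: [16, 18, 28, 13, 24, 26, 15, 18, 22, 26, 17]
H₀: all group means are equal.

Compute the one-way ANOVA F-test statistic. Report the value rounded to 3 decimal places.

test statistic = 77.742

Group means [49.10, 41.55, 34.40, 20.27], grand mean 36.297
SSB = Σnᵢ(x̄ᵢ−x̄)² = 4784.721; SSW = ΣΣ(x−x̄ᵢ)² = 677.009
MSB = 4784.721/3 = 1594.9069; MSW = 677.009/33 = 20.5154
F = MSB/MSW = 77.7418
df = (3, 33)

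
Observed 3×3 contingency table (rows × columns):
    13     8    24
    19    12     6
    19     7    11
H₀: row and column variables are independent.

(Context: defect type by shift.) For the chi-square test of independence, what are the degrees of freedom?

degrees of freedom = 4

df = (r−1)(c−1) = (3−1)·(3−1) = 4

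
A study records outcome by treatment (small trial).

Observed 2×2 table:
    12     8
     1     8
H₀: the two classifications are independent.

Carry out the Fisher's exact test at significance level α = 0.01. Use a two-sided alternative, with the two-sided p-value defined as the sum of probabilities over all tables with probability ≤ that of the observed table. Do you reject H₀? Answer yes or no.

reject H₀: no

Margins: r₁=20, r₂=9, c₁=13, c₂=16, n=29
p_obs = C(20,12)·C(9,1)/C(29,13); sum pmf over tables with pmf ≤ p_obs
p-value (two-sided) = 0.01998
At α=0.01: p ≥ α → fail to reject H₀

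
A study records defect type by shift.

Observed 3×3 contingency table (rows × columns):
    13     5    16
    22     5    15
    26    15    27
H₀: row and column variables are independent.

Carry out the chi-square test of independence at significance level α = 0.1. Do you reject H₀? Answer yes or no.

Row totals [34, 42, 68], col totals [61, 25, 58], n=144
χ² = (13−14.40)²/14.40 + (5−5.90)²/5.90 + (16−13.69)²/13.69 + (22−17.79)²/17.79 + (5−7.29)²/7.29 + (15−16.92)²/16.92 + (26−28.81)²/28.81 + (15−11.81)²/11.81 + (27−27.39)²/27.39 = 3.7388
df = 4
p-value (upper-tail) = 0.44251
At α=0.1: p ≥ α → fail to reject H₀

reject H₀: no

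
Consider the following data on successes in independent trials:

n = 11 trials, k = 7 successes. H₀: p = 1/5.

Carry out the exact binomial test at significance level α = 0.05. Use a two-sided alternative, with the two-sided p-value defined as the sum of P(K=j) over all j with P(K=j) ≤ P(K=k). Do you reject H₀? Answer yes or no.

reject H₀: yes

Exact binomial: n=11, k=7, p₀=1/5=0.2000
P(X=j) = C(n,j)·p₀^j·(1−p₀)^(n−j); p = Σ P(X=j) over j with P(X=j) ≤ P(X=7)
p-value (two-sided) = 0.00197
At α=0.05: p < α → reject H₀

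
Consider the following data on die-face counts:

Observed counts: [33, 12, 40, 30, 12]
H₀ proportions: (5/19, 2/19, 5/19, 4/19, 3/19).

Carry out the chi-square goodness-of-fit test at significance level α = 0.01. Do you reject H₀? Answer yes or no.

reject H₀: no

n = 127; E_i = n·p_i = [33.42, 13.37, 33.42, 26.74, 20.05]
χ² = (33−33.42)²/33.42 + (12−13.37)²/13.37 + (40−33.42)²/33.42 + (30−26.74)²/26.74 + (12−20.05)²/20.05 = 5.0724
df = 4
p-value (upper-tail) = 0.27995
At α=0.01: p ≥ α → fail to reject H₀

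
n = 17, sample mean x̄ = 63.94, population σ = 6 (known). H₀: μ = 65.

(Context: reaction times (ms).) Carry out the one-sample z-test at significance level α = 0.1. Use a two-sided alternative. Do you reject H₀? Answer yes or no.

SE = σ/√n = 6/√17 = 1.4552
z = (x̄−μ₀)/SE = (63.94−65)/1.4552 = -0.7284
p-value (two-sided) = 0.46636
At α=0.1: p ≥ α → fail to reject H₀

reject H₀: no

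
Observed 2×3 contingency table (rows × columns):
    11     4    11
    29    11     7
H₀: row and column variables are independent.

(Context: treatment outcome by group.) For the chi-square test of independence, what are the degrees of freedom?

df = (r−1)(c−1) = (2−1)·(3−1) = 2

degrees of freedom = 2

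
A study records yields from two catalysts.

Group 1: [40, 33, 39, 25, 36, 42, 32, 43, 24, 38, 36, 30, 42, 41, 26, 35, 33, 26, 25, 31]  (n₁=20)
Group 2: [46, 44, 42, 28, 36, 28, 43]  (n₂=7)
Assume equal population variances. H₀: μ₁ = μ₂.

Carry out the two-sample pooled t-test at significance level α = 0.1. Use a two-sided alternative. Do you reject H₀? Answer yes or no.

x̄₁=33.850, s₁=6.343, n₁=20
x̄₂=38.143, s₂=7.581, n₂=7
s_p² = [19·6.343² + 6·7.581²]/25 = 44.3763
SE = √(s_p²·(1/20+1/7)) = 2.9255
t = (33.850−38.143)/2.9255 = -1.4674
df = 25
p-value (two-sided) = 0.15473
At α=0.1: p ≥ α → fail to reject H₀

reject H₀: no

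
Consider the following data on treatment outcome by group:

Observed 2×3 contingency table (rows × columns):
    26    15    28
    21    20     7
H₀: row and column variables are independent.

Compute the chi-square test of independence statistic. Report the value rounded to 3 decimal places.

Row totals [69, 48], col totals [47, 35, 35], n=117
χ² = (26−27.72)²/27.72 + (15−20.64)²/20.64 + (28−20.64)²/20.64 + (21−19.28)²/19.28 + (20−14.36)²/14.36 + (7−14.36)²/14.36 = 10.4124
df = 2

test statistic = 10.412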